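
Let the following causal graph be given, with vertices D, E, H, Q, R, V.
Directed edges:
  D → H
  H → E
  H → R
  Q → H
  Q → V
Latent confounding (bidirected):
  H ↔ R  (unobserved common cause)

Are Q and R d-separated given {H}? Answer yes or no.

No — Q and R are d-connected given {H}.

Bayes-Ball from Q | {H} reaches {D,R,V}.
R ∈ reach(Q|{H}) ⇒ Q ⊥̸ R | {H}.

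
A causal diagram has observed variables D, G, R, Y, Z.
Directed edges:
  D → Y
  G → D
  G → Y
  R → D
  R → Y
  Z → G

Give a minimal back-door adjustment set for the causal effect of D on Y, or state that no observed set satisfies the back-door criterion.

desc(D)\{D}={Y}; candidates ⊆ {G,R,Z}.
size 0: {}; under {} D still reaches {G,R,Y,Z} ∋ Y.
size 1: {G}, {R}, {Z}; under {G} D still reaches {R,Y} ∋ Y.
{G,R}: D⊥Y given {G,R} in G with D→· removed — back-door holds.

D→Y: minimal back-door set {G, R}.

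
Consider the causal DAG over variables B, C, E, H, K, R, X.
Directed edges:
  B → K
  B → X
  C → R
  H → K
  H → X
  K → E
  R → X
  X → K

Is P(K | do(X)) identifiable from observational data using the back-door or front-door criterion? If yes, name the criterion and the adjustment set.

P(K|do(X)): backdoor, adjust for {B, H}.

desc(X)\{X}={E,K}; candidates ⊆ {B,C,H,R}.
size 0: {}; under {} X still reaches {B,C,E,H,K,R} ∋ K.
size 1: {B}, {C}, {H} …(+1); under {B} X still reaches {C,E,H,K,R} ∋ K.
{B,H}: X⊥K given {B,H} in G with X→· removed — back-door holds.
P(K|do(X)) = Σ_{B,H} P(K|X,B,H)·P(B,H).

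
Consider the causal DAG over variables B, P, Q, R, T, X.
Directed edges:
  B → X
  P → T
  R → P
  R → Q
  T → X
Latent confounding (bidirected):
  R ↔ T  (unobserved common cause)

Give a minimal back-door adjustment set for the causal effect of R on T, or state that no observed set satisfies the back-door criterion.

R→T: no observed back-door set.

desc(R)\{R}={P,Q,T,X}; candidates ⊆ {B}.
R↔T: latent back-door arc(s) into R.
size 0: {}; under {} R still reaches {T,X} ∋ T.
size 1: {B}; under {B} R still reaches {T,X} ∋ T.
R↔T cannot be blocked by any observed set — no back-door set.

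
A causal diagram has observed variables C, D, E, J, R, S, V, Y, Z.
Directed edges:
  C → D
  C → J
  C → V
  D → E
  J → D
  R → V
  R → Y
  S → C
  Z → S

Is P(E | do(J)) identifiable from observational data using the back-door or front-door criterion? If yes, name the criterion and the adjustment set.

P(E|do(J)): backdoor, adjust for {C}.

desc(J)\{J}={D,E}; candidates ⊆ {C,R,S,V,Y,Z}.
size 0: {}; under {} J still reaches {C,D,E,S,V,Z} ∋ E.
{C}: J⊥E given {C} in G with J→· removed — back-door holds.
P(E|do(J)) = Σ_{C} P(E|J,C)·P(C).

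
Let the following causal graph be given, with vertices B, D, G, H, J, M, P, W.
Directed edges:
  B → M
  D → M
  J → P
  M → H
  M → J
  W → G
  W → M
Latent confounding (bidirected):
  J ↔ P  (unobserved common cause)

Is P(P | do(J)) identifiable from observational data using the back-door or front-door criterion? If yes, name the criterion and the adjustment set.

desc(J)\{J}={P}; candidates ⊆ {B,D,G,H,M,W}.
J↔P: latent back-door arc(s) into J.
size 0: {}; under {} J still reaches {B,D,G,H,M,P,W} ∋ P.
size 1: {B}, {D}, {G} …(+3); under {B} J still reaches {D,G,H,M,P,W} ∋ P.
size 2: {B,D}, {B,G}, {B,H} …(+12); under {B,D} J still reaches {G,H,M,P,W} ∋ P.
J↔P cannot be blocked by any observed set — no back-door set.
No mediator lies on a directed J→…→P path.
Neither criterion identifies P(P|do(J)) in this graph.

P(P|do(J)): not identifiable (no BD/FD set).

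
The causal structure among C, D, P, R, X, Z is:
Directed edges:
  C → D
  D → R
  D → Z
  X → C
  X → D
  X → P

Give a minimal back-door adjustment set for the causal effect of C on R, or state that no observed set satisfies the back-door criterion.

C→R: minimal back-door set {X}.

desc(C)\{C}={D,R,Z}; candidates ⊆ {P,X}.
size 0: {}; under {} C still reaches {D,P,R,X,Z} ∋ R.
{X}: C⊥R given {X} in G with C→· removed — back-door holds.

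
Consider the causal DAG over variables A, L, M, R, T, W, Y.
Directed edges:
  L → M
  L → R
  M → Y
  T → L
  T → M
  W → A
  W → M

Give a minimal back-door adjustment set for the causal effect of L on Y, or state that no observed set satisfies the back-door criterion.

L→Y: minimal back-door set {T}.

desc(L)\{L}={M,R,Y}; candidates ⊆ {A,T,W}.
size 0: {}; under {} L still reaches {M,T,Y} ∋ Y.
{T}: L⊥Y given {T} in G with L→· removed — back-door holds.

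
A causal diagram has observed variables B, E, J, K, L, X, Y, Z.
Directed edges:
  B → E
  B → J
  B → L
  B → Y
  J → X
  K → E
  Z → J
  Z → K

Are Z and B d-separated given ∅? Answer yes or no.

Bayes-Ball from Z | ∅ reaches {E,J,K,X}.
B ∉ reach(Z|∅) ⇒ Z ⊥ B | ∅.

Yes — Z ⊥ B | ∅.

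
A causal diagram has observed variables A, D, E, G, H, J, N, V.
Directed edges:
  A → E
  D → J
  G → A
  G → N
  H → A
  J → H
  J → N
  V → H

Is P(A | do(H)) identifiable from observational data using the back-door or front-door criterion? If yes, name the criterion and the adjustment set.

desc(H)\{H}={A,E}; candidates ⊆ {D,G,J,N,V}.
∅: H⊥A given ∅ in G with H→· removed — back-door holds.
P(A|do(H)) = P(A|H) — no adjustment needed.

P(A|do(H)): backdoor, adjust for ∅.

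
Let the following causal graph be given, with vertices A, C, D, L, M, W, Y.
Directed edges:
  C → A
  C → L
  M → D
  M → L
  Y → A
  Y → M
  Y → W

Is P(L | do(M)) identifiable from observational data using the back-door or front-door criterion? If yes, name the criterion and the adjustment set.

desc(M)\{M}={D,L}; candidates ⊆ {A,C,W,Y}.
∅: M⊥L given ∅ in G with M→· removed — back-door holds.
P(L|do(M)) = P(L|M) — no adjustment needed.

P(L|do(M)): backdoor, adjust for ∅.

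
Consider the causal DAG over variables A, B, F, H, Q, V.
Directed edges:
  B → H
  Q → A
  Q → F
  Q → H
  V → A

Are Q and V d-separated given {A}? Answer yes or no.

Bayes-Ball from Q | {A} reaches {F,H,V}.
V ∈ reach(Q|{A}) ⇒ Q ⊥̸ V | {A}.

No — Q and V are d-connected given {A}.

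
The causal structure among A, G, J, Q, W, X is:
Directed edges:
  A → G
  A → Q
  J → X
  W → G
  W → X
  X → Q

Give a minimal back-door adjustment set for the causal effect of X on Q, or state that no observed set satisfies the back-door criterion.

desc(X)\{X}={Q}; candidates ⊆ {A,G,J,W}.
∅: X⊥Q given ∅ in G with X→· removed — back-door holds.

X→Q: minimal back-door set ∅.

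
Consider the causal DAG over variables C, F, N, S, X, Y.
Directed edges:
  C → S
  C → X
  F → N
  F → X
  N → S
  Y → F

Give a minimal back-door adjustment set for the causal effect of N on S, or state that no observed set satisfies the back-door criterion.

N→S: minimal back-door set ∅.

desc(N)\{N}={S}; candidates ⊆ {C,F,X,Y}.
∅: N⊥S given ∅ in G with N→· removed — back-door holds.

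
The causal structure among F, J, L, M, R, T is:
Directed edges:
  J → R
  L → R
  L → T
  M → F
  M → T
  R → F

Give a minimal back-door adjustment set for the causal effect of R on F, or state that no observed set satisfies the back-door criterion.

R→F: minimal back-door set ∅.

desc(R)\{R}={F}; candidates ⊆ {J,L,M,T}.
∅: R⊥F given ∅ in G with R→· removed — back-door holds.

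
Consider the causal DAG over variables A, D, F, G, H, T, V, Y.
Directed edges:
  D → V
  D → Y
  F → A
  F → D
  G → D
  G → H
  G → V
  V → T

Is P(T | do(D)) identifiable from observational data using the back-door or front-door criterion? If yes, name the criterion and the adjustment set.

P(T|do(D)): backdoor, adjust for {G}.

desc(D)\{D}={T,V,Y}; candidates ⊆ {A,F,G,H}.
size 0: {}; under {} D still reaches {A,F,G,H,T,V} ∋ T.
{G}: D⊥T given {G} in G with D→· removed — back-door holds.
P(T|do(D)) = Σ_{G} P(T|D,G)·P(G).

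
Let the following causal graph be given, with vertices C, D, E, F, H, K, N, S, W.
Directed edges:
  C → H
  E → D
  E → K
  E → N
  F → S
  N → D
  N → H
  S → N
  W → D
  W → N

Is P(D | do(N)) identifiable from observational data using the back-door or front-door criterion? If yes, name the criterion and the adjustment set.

desc(N)\{N}={D,H}; candidates ⊆ {C,E,F,K,S,W}.
size 0: {}; under {} N still reaches {D,E,F,K,S,W} ∋ D.
size 1: {C}, {E}, {F} …(+3); under {C} N still reaches {D,E,F,K,S,W} ∋ D.
{E,W}: N⊥D given {E,W} in G with N→· removed — back-door holds.
P(D|do(N)) = Σ_{E,W} P(D|N,E,W)·P(E,W).

P(D|do(N)): backdoor, adjust for {E, W}.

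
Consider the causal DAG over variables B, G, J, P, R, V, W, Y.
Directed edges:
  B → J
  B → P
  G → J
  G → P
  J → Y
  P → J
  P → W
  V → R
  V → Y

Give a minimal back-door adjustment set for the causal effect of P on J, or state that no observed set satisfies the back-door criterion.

desc(P)\{P}={J,W,Y}; candidates ⊆ {B,G,R,V}.
size 0: {}; under {} P still reaches {B,G,J,Y} ∋ J.
size 1: {B}, {G}, {R} …(+1); under {B} P still reaches {G,J,Y} ∋ J.
{B,G}: P⊥J given {B,G} in G with P→· removed — back-door holds.

P→J: minimal back-door set {B, G}.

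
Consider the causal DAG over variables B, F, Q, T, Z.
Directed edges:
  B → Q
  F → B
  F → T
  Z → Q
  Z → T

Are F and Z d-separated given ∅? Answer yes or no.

Yes — F ⊥ Z | ∅.

Bayes-Ball from F | ∅ reaches {B,Q,T}.
Z ∉ reach(F|∅) ⇒ F ⊥ Z | ∅.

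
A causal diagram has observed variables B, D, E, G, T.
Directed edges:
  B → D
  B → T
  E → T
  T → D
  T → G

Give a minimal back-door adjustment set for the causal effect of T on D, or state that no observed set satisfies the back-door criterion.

T→D: minimal back-door set {B}.

desc(T)\{T}={D,G}; candidates ⊆ {B,E}.
size 0: {}; under {} T still reaches {B,D,E} ∋ D.
{B}: T⊥D given {B} in G with T→· removed — back-door holds.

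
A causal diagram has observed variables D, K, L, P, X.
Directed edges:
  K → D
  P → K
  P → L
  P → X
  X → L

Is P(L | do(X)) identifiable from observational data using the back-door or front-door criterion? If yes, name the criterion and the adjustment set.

P(L|do(X)): backdoor, adjust for {P}.

desc(X)\{X}={L}; candidates ⊆ {D,K,P}.
size 0: {}; under {} X still reaches {D,K,L,P} ∋ L.
{P}: X⊥L given {P} in G with X→· removed — back-door holds.
P(L|do(X)) = Σ_{P} P(L|X,P)·P(P).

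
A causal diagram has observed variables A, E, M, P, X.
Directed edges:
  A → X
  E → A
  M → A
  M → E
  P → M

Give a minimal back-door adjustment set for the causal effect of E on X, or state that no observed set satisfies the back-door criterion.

desc(E)\{E}={A,X}; candidates ⊆ {M,P}.
size 0: {}; under {} E still reaches {A,M,P,X} ∋ X.
{M}: E⊥X given {M} in G with E→· removed — back-door holds.

E→X: minimal back-door set {M}.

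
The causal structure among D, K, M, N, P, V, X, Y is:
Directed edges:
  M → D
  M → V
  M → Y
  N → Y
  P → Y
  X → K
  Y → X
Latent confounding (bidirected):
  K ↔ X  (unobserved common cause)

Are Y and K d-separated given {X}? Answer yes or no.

No — Y and K are d-connected given {X}.

Bayes-Ball from Y | {X} reaches {D,K,M,N,P,V}.
K ∈ reach(Y|{X}) ⇒ Y ⊥̸ K | {X}.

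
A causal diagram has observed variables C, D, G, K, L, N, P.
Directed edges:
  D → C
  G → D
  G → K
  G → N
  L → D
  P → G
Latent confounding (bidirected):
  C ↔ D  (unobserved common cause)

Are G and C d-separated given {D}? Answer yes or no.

Bayes-Ball from G | {D} reaches {C,K,L,N,P}.
C ∈ reach(G|{D}) ⇒ G ⊥̸ C | {D}.

No — G and C are d-connected given {D}.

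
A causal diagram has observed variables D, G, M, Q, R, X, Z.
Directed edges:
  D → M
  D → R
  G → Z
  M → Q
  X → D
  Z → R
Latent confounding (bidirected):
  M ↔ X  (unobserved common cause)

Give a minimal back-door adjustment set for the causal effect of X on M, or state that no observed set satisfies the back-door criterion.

desc(X)\{X}={D,M,Q,R}; candidates ⊆ {G,Z}.
X↔M: latent back-door arc(s) into X.
size 0: {}; under {} X still reaches {M,Q} ∋ M.
size 1: {G}, {Z}; under {G} X still reaches {M,Q} ∋ M.
size 2: {G,Z}; under {G,Z} X still reaches {M,Q} ∋ M.
X↔M cannot be blocked by any observed set — no back-door set.

X→M: no observed back-door set.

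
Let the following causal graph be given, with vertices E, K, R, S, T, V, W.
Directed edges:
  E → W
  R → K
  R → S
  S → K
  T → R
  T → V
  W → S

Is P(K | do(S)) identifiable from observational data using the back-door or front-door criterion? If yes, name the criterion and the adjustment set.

desc(S)\{S}={K}; candidates ⊆ {E,R,T,V,W}.
size 0: {}; under {} S still reaches {E,K,R,T,V,W} ∋ K.
{R}: S⊥K given {R} in G with S→· removed — back-door holds.
P(K|do(S)) = Σ_{R} P(K|S,R)·P(R).

P(K|do(S)): backdoor, adjust for {R}.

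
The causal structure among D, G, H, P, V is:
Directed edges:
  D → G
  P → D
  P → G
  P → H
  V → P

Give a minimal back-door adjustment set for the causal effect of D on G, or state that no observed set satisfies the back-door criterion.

D→G: minimal back-door set {P}.

desc(D)\{D}={G}; candidates ⊆ {H,P,V}.
size 0: {}; under {} D still reaches {G,H,P,V} ∋ G.
{P}: D⊥G given {P} in G with D→· removed — back-door holds.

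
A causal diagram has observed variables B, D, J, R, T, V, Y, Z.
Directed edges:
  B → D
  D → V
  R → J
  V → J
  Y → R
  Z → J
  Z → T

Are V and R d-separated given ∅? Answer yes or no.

Yes — V ⊥ R | ∅.

Bayes-Ball from V | ∅ reaches {B,D,J}.
R ∉ reach(V|∅) ⇒ V ⊥ R | ∅.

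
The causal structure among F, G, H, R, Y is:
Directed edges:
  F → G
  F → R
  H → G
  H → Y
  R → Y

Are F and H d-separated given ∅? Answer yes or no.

Bayes-Ball from F | ∅ reaches {G,R,Y}.
H ∉ reach(F|∅) ⇒ F ⊥ H | ∅.

Yes — F ⊥ H | ∅.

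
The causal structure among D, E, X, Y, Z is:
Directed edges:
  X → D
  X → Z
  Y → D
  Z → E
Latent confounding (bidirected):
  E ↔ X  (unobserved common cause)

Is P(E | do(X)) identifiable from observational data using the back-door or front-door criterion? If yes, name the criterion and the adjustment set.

P(E|do(X)): frontdoor, adjust for {Z}.

desc(X)\{X}={D,E,Z}; candidates ⊆ {Y}.
X↔E: latent back-door arc(s) into X.
size 0: {}; under {} X still reaches {E} ∋ E.
size 1: {Y}; under {Y} X still reaches {E} ∋ E.
X↔E cannot be blocked by any observed set — no back-door set.
{Z}: (i) intercepts every directed X→E path; (ii) no back-door X→{Z}; (iii) {X} blocks every back-door {Z}→E. Front-door holds.
P(E|do(X)) = Σ_{Z} P(Z|X) Σ_{X'} P(E|Z,X')P(X').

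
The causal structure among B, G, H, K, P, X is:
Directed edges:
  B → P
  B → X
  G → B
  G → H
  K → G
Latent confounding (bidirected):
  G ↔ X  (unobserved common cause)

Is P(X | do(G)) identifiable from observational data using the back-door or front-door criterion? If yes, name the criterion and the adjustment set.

P(X|do(G)): frontdoor, adjust for {B}.

desc(G)\{G}={B,H,P,X}; candidates ⊆ {K}.
G↔X: latent back-door arc(s) into G.
size 0: {}; under {} G still reaches {K,X} ∋ X.
size 1: {K}; under {K} G still reaches {X} ∋ X.
G↔X cannot be blocked by any observed set — no back-door set.
{B}: (i) intercepts every directed G→X path; (ii) no back-door G→{B}; (iii) {G} blocks every back-door {B}→X. Front-door holds.
P(X|do(G)) = Σ_{B} P(B|G) Σ_{G'} P(X|B,G')P(G').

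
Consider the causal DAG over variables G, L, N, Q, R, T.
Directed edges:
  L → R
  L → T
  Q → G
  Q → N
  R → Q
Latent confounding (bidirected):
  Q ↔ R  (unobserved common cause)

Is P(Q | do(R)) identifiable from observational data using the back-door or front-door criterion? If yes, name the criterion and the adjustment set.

P(Q|do(R)): not identifiable (no BD/FD set).

desc(R)\{R}={G,N,Q}; candidates ⊆ {L,T}.
R↔Q: latent back-door arc(s) into R.
size 0: {}; under {} R still reaches {G,L,N,Q,T} ∋ Q.
size 1: {L}, {T}; under {L} R still reaches {G,N,Q} ∋ Q.
size 2: {L,T}; under {L,T} R still reaches {G,N,Q} ∋ Q.
R↔Q cannot be blocked by any observed set — no back-door set.
No mediator lies on a directed R→…→Q path.
Neither criterion identifies P(Q|do(R)) in this graph.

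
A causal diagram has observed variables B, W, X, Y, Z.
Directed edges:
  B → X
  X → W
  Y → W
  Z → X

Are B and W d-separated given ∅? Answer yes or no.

Bayes-Ball from B | ∅ reaches {W,X}.
W ∈ reach(B|∅) ⇒ B ⊥̸ W | ∅.

No — B and W are d-connected given ∅.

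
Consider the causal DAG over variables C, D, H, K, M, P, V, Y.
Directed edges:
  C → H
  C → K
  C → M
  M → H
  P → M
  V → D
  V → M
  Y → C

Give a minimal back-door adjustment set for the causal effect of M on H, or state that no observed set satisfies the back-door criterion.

M→H: minimal back-door set {C}.

desc(M)\{M}={H}; candidates ⊆ {C,D,K,P,V,Y}.
size 0: {}; under {} M still reaches {C,D,H,K,P,V,Y} ∋ H.
{C}: M⊥H given {C} in G with M→· removed — back-door holds.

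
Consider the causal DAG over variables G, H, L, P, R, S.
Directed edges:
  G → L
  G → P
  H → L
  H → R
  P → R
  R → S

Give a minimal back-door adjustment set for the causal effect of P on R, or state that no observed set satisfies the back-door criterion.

P→R: minimal back-door set ∅.

desc(P)\{P}={R,S}; candidates ⊆ {G,H,L}.
∅: P⊥R given ∅ in G with P→· removed — back-door holds.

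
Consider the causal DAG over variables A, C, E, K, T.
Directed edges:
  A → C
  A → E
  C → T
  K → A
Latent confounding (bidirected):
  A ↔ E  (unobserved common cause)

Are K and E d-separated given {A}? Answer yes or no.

Bayes-Ball from K | {A} reaches {E}.
E ∈ reach(K|{A}) ⇒ K ⊥̸ E | {A}.

No — K and E are d-connected given {A}.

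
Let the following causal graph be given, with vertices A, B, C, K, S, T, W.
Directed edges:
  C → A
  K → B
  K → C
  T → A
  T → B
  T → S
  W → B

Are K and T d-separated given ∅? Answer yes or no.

Bayes-Ball from K | ∅ reaches {A,B,C}.
T ∉ reach(K|∅) ⇒ K ⊥ T | ∅.

Yes — K ⊥ T | ∅.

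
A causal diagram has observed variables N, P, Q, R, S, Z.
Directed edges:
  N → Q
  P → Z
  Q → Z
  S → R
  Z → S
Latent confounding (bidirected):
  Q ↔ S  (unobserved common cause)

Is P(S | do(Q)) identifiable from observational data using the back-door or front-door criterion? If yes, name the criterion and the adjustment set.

P(S|do(Q)): frontdoor, adjust for {Z}.

desc(Q)\{Q}={R,S,Z}; candidates ⊆ {N,P}.
Q↔S: latent back-door arc(s) into Q.
size 0: {}; under {} Q still reaches {N,R,S} ∋ S.
size 1: {N}, {P}; under {N} Q still reaches {R,S} ∋ S.
size 2: {N,P}; under {N,P} Q still reaches {R,S} ∋ S.
Q↔S cannot be blocked by any observed set — no back-door set.
{Z}: (i) intercepts every directed Q→S path; (ii) no back-door Q→{Z}; (iii) {Q} blocks every back-door {Z}→S. Front-door holds.
P(S|do(Q)) = Σ_{Z} P(Z|Q) Σ_{Q'} P(S|Z,Q')P(Q').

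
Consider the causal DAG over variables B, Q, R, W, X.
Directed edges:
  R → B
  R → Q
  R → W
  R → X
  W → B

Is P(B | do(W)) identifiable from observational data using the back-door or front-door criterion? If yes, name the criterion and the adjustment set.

desc(W)\{W}={B}; candidates ⊆ {Q,R,X}.
size 0: {}; under {} W still reaches {B,Q,R,X} ∋ B.
{R}: W⊥B given {R} in G with W→· removed — back-door holds.
P(B|do(W)) = Σ_{R} P(B|W,R)·P(R).

P(B|do(W)): backdoor, adjust for {R}.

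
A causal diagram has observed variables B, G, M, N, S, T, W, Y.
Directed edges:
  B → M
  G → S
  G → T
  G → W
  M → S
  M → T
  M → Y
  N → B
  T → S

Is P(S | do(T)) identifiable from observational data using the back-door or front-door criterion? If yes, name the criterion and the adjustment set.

desc(T)\{T}={S}; candidates ⊆ {B,G,M,N,W,Y}.
size 0: {}; under {} T still reaches {B,G,M,N,S,W,Y} ∋ S.
size 1: {B}, {G}, {M} …(+3); under {B} T still reaches {G,M,S,W,Y} ∋ S.
{G,M}: T⊥S given {G,M} in G with T→· removed — back-door holds.
P(S|do(T)) = Σ_{G,M} P(S|T,G,M)·P(G,M).

P(S|do(T)): backdoor, adjust for {G, M}.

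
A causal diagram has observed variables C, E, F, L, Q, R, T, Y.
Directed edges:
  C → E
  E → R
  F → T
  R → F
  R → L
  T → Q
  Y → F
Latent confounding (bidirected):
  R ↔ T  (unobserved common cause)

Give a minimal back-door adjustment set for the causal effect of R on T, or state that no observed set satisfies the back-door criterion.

desc(R)\{R}={F,L,Q,T}; candidates ⊆ {C,E,Y}.
R↔T: latent back-door arc(s) into R.
size 0: {}; under {} R still reaches {C,E,Q,T} ∋ T.
size 1: {C}, {E}, {Y}; under {C} R still reaches {E,Q,T} ∋ T.
size 2: {C,E}, {C,Y}, {E,Y}; under {C,E} R still reaches {Q,T} ∋ T.
R↔T cannot be blocked by any observed set — no back-door set.

R→T: no observed back-door set.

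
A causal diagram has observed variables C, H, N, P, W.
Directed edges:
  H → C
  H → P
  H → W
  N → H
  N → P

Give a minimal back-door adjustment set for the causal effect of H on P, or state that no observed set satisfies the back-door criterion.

desc(H)\{H}={C,P,W}; candidates ⊆ {N}.
size 0: {}; under {} H still reaches {N,P} ∋ P.
{N}: H⊥P given {N} in G with H→· removed — back-door holds.

H→P: minimal back-door set {N}.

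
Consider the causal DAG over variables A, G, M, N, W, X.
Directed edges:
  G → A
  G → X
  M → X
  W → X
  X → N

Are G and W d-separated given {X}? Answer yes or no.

Bayes-Ball from G | {X} reaches {A,M,W}.
W ∈ reach(G|{X}) ⇒ G ⊥̸ W | {X}.

No — G and W are d-connected given {X}.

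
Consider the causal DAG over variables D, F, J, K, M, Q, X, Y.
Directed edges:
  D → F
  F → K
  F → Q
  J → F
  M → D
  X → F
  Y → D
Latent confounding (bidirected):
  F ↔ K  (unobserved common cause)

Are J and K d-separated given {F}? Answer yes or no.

Bayes-Ball from J | {F} reaches {D,K,M,X,Y}.
K ∈ reach(J|{F}) ⇒ J ⊥̸ K | {F}.

No — J and K are d-connected given {F}.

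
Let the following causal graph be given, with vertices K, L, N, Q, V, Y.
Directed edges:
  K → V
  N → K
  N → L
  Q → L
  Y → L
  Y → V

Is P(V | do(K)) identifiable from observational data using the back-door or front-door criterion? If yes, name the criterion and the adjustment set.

P(V|do(K)): backdoor, adjust for ∅.

desc(K)\{K}={V}; candidates ⊆ {L,N,Q,Y}.
∅: K⊥V given ∅ in G with K→· removed — back-door holds.
P(V|do(K)) = P(V|K) — no adjustment needed.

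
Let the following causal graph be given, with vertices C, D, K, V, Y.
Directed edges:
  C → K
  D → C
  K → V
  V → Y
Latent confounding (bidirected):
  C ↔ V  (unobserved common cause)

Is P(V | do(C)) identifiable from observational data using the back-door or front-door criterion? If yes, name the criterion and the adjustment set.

desc(C)\{C}={K,V,Y}; candidates ⊆ {D}.
C↔V: latent back-door arc(s) into C.
size 0: {}; under {} C still reaches {D,V,Y} ∋ V.
size 1: {D}; under {D} C still reaches {V,Y} ∋ V.
C↔V cannot be blocked by any observed set — no back-door set.
{K}: (i) intercepts every directed C→V path; (ii) no back-door C→{K}; (iii) {C} blocks every back-door {K}→V. Front-door holds.
P(V|do(C)) = Σ_{K} P(K|C) Σ_{C'} P(V|K,C')P(C').

P(V|do(C)): frontdoor, adjust for {K}.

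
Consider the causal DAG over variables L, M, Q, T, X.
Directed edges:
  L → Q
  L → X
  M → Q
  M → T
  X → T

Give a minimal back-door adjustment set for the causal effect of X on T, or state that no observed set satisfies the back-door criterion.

X→T: minimal back-door set ∅.

desc(X)\{X}={T}; candidates ⊆ {L,M,Q}.
∅: X⊥T given ∅ in G with X→· removed — back-door holds.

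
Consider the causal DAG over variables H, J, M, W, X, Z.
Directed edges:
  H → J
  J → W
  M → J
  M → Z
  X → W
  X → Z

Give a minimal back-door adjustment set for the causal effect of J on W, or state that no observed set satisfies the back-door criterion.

J→W: minimal back-door set ∅.

desc(J)\{J}={W}; candidates ⊆ {H,M,X,Z}.
∅: J⊥W given ∅ in G with J→· removed — back-door holds.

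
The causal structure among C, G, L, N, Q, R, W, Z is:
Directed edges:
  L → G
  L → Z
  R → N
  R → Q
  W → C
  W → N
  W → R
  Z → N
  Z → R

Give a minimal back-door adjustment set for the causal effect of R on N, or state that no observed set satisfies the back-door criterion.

R→N: minimal back-door set {W, Z}.

desc(R)\{R}={N,Q}; candidates ⊆ {C,G,L,W,Z}.
size 0: {}; under {} R still reaches {C,G,L,N,W,Z} ∋ N.
size 1: {C}, {G}, {L} …(+2); under {C} R still reaches {G,L,N,W,Z} ∋ N.
{W,Z}: R⊥N given {W,Z} in G with R→· removed — back-door holds.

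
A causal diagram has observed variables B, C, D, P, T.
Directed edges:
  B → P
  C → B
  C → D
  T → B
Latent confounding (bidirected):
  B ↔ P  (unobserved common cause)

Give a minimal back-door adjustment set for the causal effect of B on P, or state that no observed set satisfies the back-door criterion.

B→P: no observed back-door set.

desc(B)\{B}={P}; candidates ⊆ {C,D,T}.
B↔P: latent back-door arc(s) into B.
size 0: {}; under {} B still reaches {C,D,P,T} ∋ P.
size 1: {C}, {D}, {T}; under {C} B still reaches {P,T} ∋ P.
size 2: {C,D}, {C,T}, {D,T}; under {C,D} B still reaches {P,T} ∋ P.
B↔P cannot be blocked by any observed set — no back-door set.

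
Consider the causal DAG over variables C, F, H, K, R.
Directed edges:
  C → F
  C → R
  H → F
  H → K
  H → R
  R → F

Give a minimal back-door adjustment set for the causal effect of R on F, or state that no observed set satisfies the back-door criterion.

R→F: minimal back-door set {C, H}.

desc(R)\{R}={F}; candidates ⊆ {C,H,K}.
size 0: {}; under {} R still reaches {C,F,H,K} ∋ F.
size 1: {C}, {H}, {K}; under {C} R still reaches {F,H,K} ∋ F.
{C,H}: R⊥F given {C,H} in G with R→· removed — back-door holds.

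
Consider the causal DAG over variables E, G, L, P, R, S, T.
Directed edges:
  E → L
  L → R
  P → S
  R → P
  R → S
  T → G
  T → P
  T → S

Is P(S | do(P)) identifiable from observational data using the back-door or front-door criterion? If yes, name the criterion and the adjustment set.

P(S|do(P)): backdoor, adjust for {R, T}.

desc(P)\{P}={S}; candidates ⊆ {E,G,L,R,T}.
size 0: {}; under {} P still reaches {E,G,L,R,S,T} ∋ S.
size 1: {E}, {G}, {L} …(+2); under {E} P still reaches {G,L,R,S,T} ∋ S.
{R,T}: P⊥S given {R,T} in G with P→· removed — back-door holds.
P(S|do(P)) = Σ_{R,T} P(S|P,R,T)·P(R,T).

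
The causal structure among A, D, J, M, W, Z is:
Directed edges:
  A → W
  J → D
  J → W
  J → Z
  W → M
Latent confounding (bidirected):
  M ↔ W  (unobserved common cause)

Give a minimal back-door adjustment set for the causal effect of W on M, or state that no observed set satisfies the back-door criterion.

W→M: no observed back-door set.

desc(W)\{W}={M}; candidates ⊆ {A,D,J,Z}.
W↔M: latent back-door arc(s) into W.
size 0: {}; under {} W still reaches {A,D,J,M,Z} ∋ M.
size 1: {A}, {D}, {J} …(+1); under {A} W still reaches {D,J,M,Z} ∋ M.
size 2: {A,D}, {A,J}, {A,Z} …(+3); under {A,D} W still reaches {J,M,Z} ∋ M.
W↔M cannot be blocked by any observed set — no back-door set.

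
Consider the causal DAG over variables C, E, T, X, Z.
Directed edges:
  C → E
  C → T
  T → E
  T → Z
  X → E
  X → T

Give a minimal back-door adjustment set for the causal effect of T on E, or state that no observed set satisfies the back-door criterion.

T→E: minimal back-door set {C, X}.

desc(T)\{T}={E,Z}; candidates ⊆ {C,X}.
size 0: {}; under {} T still reaches {C,E,X} ∋ E.
size 1: {C}, {X}; under {C} T still reaches {E,X} ∋ E.
{C,X}: T⊥E given {C,X} in G with T→· removed — back-door holds.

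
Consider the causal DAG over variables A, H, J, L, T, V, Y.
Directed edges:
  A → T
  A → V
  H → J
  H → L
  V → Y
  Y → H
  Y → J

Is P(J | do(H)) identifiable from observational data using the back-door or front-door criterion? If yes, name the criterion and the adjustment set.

desc(H)\{H}={J,L}; candidates ⊆ {A,T,V,Y}.
size 0: {}; under {} H still reaches {A,J,T,V,Y} ∋ J.
{Y}: H⊥J given {Y} in G with H→· removed — back-door holds.
P(J|do(H)) = Σ_{Y} P(J|H,Y)·P(Y).

P(J|do(H)): backdoor, adjust for {Y}.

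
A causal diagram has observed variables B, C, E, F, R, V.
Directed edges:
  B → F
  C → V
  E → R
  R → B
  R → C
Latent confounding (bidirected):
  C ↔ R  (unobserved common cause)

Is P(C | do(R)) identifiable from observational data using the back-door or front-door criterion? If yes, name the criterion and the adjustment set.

P(C|do(R)): not identifiable (no BD/FD set).

desc(R)\{R}={B,C,F,V}; candidates ⊆ {E}.
R↔C: latent back-door arc(s) into R.
size 0: {}; under {} R still reaches {C,E,V} ∋ C.
size 1: {E}; under {E} R still reaches {C,V} ∋ C.
R↔C cannot be blocked by any observed set — no back-door set.
No mediator lies on a directed R→…→C path.
Neither criterion identifies P(C|do(R)) in this graph.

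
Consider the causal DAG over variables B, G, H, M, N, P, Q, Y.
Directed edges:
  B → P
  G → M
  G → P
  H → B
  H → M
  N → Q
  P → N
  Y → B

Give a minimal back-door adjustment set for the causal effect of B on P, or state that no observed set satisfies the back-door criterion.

B→P: minimal back-door set ∅.

desc(B)\{B}={N,P,Q}; candidates ⊆ {G,H,M,Y}.
∅: B⊥P given ∅ in G with B→· removed — back-door holds.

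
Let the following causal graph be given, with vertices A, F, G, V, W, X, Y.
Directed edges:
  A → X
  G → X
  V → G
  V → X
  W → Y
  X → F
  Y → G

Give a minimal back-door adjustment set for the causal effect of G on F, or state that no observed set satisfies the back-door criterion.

G→F: minimal back-door set {V}.

desc(G)\{G}={F,X}; candidates ⊆ {A,V,W,Y}.
size 0: {}; under {} G still reaches {F,V,W,X,Y} ∋ F.
{V}: G⊥F given {V} in G with G→· removed — back-door holds.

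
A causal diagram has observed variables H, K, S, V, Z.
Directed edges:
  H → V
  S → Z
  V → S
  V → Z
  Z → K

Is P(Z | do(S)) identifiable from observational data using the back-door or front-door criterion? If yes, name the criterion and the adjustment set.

P(Z|do(S)): backdoor, adjust for {V}.

desc(S)\{S}={K,Z}; candidates ⊆ {H,V}.
size 0: {}; under {} S still reaches {H,K,V,Z} ∋ Z.
{V}: S⊥Z given {V} in G with S→· removed — back-door holds.
P(Z|do(S)) = Σ_{V} P(Z|S,V)·P(V).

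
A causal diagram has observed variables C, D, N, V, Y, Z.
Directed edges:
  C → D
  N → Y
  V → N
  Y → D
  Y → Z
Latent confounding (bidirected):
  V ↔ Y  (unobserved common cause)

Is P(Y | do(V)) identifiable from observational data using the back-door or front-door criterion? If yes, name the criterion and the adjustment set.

P(Y|do(V)): frontdoor, adjust for {N}.

desc(V)\{V}={D,N,Y,Z}; candidates ⊆ {C}.
V↔Y: latent back-door arc(s) into V.
size 0: {}; under {} V still reaches {D,Y,Z} ∋ Y.
size 1: {C}; under {C} V still reaches {D,Y,Z} ∋ Y.
V↔Y cannot be blocked by any observed set — no back-door set.
{N}: (i) intercepts every directed V→Y path; (ii) no back-door V→{N}; (iii) {V} blocks every back-door {N}→Y. Front-door holds.
P(Y|do(V)) = Σ_{N} P(N|V) Σ_{V'} P(Y|N,V')P(V').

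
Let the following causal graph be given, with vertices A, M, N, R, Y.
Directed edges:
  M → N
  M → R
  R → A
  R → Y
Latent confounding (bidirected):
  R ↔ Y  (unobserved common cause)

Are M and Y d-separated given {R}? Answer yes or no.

No — M and Y are d-connected given {R}.

Bayes-Ball from M | {R} reaches {N,Y}.
Y ∈ reach(M|{R}) ⇒ M ⊥̸ Y | {R}.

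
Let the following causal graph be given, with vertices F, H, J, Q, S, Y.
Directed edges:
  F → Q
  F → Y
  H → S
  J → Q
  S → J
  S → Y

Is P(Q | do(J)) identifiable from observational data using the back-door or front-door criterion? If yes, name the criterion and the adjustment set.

desc(J)\{J}={Q}; candidates ⊆ {F,H,S,Y}.
∅: J⊥Q given ∅ in G with J→· removed — back-door holds.
P(Q|do(J)) = P(Q|J) — no adjustment needed.

P(Q|do(J)): backdoor, adjust for ∅.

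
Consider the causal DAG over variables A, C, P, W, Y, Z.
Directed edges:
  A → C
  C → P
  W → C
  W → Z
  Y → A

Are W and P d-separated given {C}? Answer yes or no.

Bayes-Ball from W | {C} reaches {A,Y,Z}.
P ∉ reach(W|{C}) ⇒ W ⊥ P | {C}.

Yes — W ⊥ P | {C}.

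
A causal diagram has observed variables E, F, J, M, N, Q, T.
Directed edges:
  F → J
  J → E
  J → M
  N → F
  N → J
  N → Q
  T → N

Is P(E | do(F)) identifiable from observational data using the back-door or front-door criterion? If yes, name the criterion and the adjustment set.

P(E|do(F)): backdoor, adjust for {N}.

desc(F)\{F}={E,J,M}; candidates ⊆ {N,Q,T}.
size 0: {}; under {} F still reaches {E,J,M,N,Q,T} ∋ E.
{N}: F⊥E given {N} in G with F→· removed — back-door holds.
P(E|do(F)) = Σ_{N} P(E|F,N)·P(N).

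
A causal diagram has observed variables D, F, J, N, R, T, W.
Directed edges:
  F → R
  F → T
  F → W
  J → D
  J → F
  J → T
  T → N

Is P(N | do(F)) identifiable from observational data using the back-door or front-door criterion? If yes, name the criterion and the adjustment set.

desc(F)\{F}={N,R,T,W}; candidates ⊆ {D,J}.
size 0: {}; under {} F still reaches {D,J,N,T} ∋ N.
{J}: F⊥N given {J} in G with F→· removed — back-door holds.
P(N|do(F)) = Σ_{J} P(N|F,J)·P(J).

P(N|do(F)): backdoor, adjust for {J}.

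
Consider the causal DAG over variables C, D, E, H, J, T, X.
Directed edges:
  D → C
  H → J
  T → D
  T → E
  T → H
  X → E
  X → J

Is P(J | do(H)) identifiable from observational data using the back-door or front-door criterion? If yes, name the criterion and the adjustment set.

P(J|do(H)): backdoor, adjust for ∅.

desc(H)\{H}={J}; candidates ⊆ {C,D,E,T,X}.
∅: H⊥J given ∅ in G with H→· removed — back-door holds.
P(J|do(H)) = P(J|H) — no adjustment needed.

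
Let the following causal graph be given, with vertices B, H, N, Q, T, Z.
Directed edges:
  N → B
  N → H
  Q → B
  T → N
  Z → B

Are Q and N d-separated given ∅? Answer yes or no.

Bayes-Ball from Q | ∅ reaches {B}.
N ∉ reach(Q|∅) ⇒ Q ⊥ N | ∅.

Yes — Q ⊥ N | ∅.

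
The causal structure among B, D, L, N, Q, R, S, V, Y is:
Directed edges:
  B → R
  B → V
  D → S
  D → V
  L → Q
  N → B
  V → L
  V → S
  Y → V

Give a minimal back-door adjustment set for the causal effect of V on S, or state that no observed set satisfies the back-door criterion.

V→S: minimal back-door set {D}.

desc(V)\{V}={L,Q,S}; candidates ⊆ {B,D,N,R,Y}.
size 0: {}; under {} V still reaches {B,D,N,R,S,Y} ∋ S.
{D}: V⊥S given {D} in G with V→· removed — back-door holds.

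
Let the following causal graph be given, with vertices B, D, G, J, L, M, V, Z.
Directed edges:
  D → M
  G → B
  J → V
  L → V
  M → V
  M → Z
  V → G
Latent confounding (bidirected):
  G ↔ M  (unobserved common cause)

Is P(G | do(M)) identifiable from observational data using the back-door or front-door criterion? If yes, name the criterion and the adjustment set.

P(G|do(M)): frontdoor, adjust for {V}.

desc(M)\{M}={B,G,V,Z}; candidates ⊆ {D,J,L}.
M↔G: latent back-door arc(s) into M.
size 0: {}; under {} M still reaches {B,D,G} ∋ G.
size 1: {D}, {J}, {L}; under {D} M still reaches {B,G} ∋ G.
size 2: {D,J}, {D,L}, {J,L}; under {D,J} M still reaches {B,G} ∋ G.
M↔G cannot be blocked by any observed set — no back-door set.
{V}: (i) intercepts every directed M→G path; (ii) no back-door M→{V}; (iii) {M} blocks every back-door {V}→G. Front-door holds.
P(G|do(M)) = Σ_{V} P(V|M) Σ_{M'} P(G|V,M')P(M').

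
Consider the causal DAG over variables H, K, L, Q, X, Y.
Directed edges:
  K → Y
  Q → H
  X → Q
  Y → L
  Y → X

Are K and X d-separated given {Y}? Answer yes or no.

Yes — K ⊥ X | {Y}.

Bayes-Ball from K | {Y} reaches ∅.
X ∉ reach(K|{Y}) ⇒ K ⊥ X | {Y}.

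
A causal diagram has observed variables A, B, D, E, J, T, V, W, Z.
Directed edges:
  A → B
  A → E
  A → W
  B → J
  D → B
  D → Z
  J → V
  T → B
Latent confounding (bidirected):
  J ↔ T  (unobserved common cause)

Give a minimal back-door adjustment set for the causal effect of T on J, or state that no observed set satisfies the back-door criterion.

desc(T)\{T}={B,J,V}; candidates ⊆ {A,D,E,W,Z}.
T↔J: latent back-door arc(s) into T.
size 0: {}; under {} T still reaches {J,V} ∋ J.
size 1: {A}, {D}, {E} …(+2); under {A} T still reaches {J,V} ∋ J.
size 2: {A,D}, {A,E}, {A,W} …(+7); under {A,D} T still reaches {J,V} ∋ J.
T↔J cannot be blocked by any observed set — no back-door set.

T→J: no observed back-door set.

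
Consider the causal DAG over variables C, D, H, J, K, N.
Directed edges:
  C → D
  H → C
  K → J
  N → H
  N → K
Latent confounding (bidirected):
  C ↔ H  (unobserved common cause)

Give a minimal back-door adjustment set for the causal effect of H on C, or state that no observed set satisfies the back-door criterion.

H→C: no observed back-door set.

desc(H)\{H}={C,D}; candidates ⊆ {J,K,N}.
H↔C: latent back-door arc(s) into H.
size 0: {}; under {} H still reaches {C,D,J,K,N} ∋ C.
size 1: {J}, {K}, {N}; under {J} H still reaches {C,D,K,N} ∋ C.
size 2: {J,K}, {J,N}, {K,N}; under {J,K} H still reaches {C,D,N} ∋ C.
H↔C cannot be blocked by any observed set — no back-door set.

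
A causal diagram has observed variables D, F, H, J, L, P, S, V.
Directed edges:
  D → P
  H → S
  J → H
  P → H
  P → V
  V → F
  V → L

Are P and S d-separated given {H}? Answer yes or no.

Bayes-Ball from P | {H} reaches {D,F,J,L,V}.
S ∉ reach(P|{H}) ⇒ P ⊥ S | {H}.

Yes — P ⊥ S | {H}.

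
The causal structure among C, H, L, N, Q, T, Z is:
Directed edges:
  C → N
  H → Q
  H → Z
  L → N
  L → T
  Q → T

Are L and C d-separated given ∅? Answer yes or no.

Yes — L ⊥ C | ∅.

Bayes-Ball from L | ∅ reaches {N,T}.
C ∉ reach(L|∅) ⇒ L ⊥ C | ∅.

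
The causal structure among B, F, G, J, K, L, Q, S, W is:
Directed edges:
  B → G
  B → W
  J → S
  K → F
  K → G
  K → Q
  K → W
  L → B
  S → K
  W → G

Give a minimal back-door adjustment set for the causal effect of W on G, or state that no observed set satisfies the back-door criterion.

desc(W)\{W}={G}; candidates ⊆ {B,F,J,K,L,Q,S}.
size 0: {}; under {} W still reaches {B,F,G,J,K,L,Q,S} ∋ G.
size 1: {B}, {F}, {J} …(+4); under {B} W still reaches {F,G,J,K,Q,S} ∋ G.
{B,K}: W⊥G given {B,K} in G with W→· removed — back-door holds.

W→G: minimal back-door set {B, K}.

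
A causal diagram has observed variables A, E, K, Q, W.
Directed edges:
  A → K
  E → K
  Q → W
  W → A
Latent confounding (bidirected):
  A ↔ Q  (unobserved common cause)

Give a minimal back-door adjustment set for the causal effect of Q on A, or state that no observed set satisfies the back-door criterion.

Q→A: no observed back-door set.

desc(Q)\{Q}={A,K,W}; candidates ⊆ {E}.
Q↔A: latent back-door arc(s) into Q.
size 0: {}; under {} Q still reaches {A,K} ∋ A.
size 1: {E}; under {E} Q still reaches {A,K} ∋ A.
Q↔A cannot be blocked by any observed set — no back-door set.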